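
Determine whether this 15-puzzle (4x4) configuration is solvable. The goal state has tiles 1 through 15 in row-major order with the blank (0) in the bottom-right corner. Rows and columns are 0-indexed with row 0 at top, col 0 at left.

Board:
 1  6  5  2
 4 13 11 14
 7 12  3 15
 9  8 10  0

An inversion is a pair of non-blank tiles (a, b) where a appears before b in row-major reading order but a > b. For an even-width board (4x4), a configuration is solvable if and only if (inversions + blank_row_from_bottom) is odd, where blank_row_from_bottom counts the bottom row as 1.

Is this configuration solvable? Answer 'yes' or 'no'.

Answer: no

Derivation:
Inversions: 35
Blank is in row 3 (0-indexed from top), which is row 1 counting from the bottom (bottom = 1).
35 + 1 = 36, which is even, so the puzzle is not solvable.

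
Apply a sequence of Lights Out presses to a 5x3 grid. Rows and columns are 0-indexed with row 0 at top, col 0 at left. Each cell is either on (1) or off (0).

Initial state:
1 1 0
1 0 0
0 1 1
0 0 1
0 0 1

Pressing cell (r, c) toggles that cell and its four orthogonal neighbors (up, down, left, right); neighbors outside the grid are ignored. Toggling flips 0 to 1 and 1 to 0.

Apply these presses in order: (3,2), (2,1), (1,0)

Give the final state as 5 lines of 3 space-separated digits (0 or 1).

Answer: 0 1 0
0 0 0
0 0 1
0 0 0
0 0 0

Derivation:
After press 1 at (3,2):
1 1 0
1 0 0
0 1 0
0 1 0
0 0 0

After press 2 at (2,1):
1 1 0
1 1 0
1 0 1
0 0 0
0 0 0

After press 3 at (1,0):
0 1 0
0 0 0
0 0 1
0 0 0
0 0 0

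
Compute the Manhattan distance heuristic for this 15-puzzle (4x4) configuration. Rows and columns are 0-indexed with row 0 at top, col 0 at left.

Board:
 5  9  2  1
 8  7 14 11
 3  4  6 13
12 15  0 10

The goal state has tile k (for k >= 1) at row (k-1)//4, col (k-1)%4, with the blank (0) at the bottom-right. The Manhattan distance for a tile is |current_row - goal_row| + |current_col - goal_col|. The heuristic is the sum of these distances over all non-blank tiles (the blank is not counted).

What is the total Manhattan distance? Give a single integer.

Tile 5: (0,0)->(1,0) = 1
Tile 9: (0,1)->(2,0) = 3
Tile 2: (0,2)->(0,1) = 1
Tile 1: (0,3)->(0,0) = 3
Tile 8: (1,0)->(1,3) = 3
Tile 7: (1,1)->(1,2) = 1
Tile 14: (1,2)->(3,1) = 3
Tile 11: (1,3)->(2,2) = 2
Tile 3: (2,0)->(0,2) = 4
Tile 4: (2,1)->(0,3) = 4
Tile 6: (2,2)->(1,1) = 2
Tile 13: (2,3)->(3,0) = 4
Tile 12: (3,0)->(2,3) = 4
Tile 15: (3,1)->(3,2) = 1
Tile 10: (3,3)->(2,1) = 3
Sum: 1 + 3 + 1 + 3 + 3 + 1 + 3 + 2 + 4 + 4 + 2 + 4 + 4 + 1 + 3 = 39

Answer: 39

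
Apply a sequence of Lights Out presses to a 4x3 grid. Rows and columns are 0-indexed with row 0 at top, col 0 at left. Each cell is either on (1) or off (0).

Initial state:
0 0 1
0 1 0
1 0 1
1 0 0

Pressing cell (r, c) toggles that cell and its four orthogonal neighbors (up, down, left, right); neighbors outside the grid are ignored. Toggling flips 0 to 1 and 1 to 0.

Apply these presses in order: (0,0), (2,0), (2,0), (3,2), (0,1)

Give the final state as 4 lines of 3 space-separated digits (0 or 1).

Answer: 0 0 0
1 0 0
1 0 0
1 1 1

Derivation:
After press 1 at (0,0):
1 1 1
1 1 0
1 0 1
1 0 0

After press 2 at (2,0):
1 1 1
0 1 0
0 1 1
0 0 0

After press 3 at (2,0):
1 1 1
1 1 0
1 0 1
1 0 0

After press 4 at (3,2):
1 1 1
1 1 0
1 0 0
1 1 1

After press 5 at (0,1):
0 0 0
1 0 0
1 0 0
1 1 1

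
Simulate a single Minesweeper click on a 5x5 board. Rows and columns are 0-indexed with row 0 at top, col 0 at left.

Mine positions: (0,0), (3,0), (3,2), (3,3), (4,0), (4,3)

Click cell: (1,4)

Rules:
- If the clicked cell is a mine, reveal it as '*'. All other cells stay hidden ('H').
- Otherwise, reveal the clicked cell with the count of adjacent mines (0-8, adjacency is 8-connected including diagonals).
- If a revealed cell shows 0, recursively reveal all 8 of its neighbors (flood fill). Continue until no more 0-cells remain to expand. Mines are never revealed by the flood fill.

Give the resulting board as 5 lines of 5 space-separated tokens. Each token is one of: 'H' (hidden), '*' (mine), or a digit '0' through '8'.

H 1 0 0 0
H 1 0 0 0
H 2 2 2 1
H H H H H
H H H H H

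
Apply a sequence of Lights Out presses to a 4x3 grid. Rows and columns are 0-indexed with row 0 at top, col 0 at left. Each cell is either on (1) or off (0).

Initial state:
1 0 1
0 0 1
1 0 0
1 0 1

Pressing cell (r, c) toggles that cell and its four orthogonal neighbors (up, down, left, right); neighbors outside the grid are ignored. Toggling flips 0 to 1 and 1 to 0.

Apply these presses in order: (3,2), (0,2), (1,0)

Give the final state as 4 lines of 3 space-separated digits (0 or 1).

After press 1 at (3,2):
1 0 1
0 0 1
1 0 1
1 1 0

After press 2 at (0,2):
1 1 0
0 0 0
1 0 1
1 1 0

After press 3 at (1,0):
0 1 0
1 1 0
0 0 1
1 1 0

Answer: 0 1 0
1 1 0
0 0 1
1 1 0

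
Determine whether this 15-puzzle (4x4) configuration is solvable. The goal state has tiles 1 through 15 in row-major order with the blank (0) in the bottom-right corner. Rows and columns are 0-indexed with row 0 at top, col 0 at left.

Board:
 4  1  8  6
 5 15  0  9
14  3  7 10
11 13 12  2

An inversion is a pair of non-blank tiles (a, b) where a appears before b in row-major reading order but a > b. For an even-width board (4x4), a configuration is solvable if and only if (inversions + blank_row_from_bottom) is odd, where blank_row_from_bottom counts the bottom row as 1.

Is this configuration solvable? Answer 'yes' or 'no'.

Answer: no

Derivation:
Inversions: 39
Blank is in row 1 (0-indexed from top), which is row 3 counting from the bottom (bottom = 1).
39 + 3 = 42, which is even, so the puzzle is not solvable.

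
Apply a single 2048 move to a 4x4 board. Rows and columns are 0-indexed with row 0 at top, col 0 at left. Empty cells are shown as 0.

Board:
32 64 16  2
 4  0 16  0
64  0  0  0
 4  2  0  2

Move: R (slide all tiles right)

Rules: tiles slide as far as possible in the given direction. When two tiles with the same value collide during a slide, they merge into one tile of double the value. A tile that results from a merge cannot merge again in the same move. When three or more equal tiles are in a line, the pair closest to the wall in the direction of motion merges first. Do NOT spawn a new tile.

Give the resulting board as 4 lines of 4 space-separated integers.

Answer: 32 64 16  2
 0  0  4 16
 0  0  0 64
 0  0  4  4

Derivation:
Slide right:
row 0: [32, 64, 16, 2] -> [32, 64, 16, 2]
row 1: [4, 0, 16, 0] -> [0, 0, 4, 16]
row 2: [64, 0, 0, 0] -> [0, 0, 0, 64]
row 3: [4, 2, 0, 2] -> [0, 0, 4, 4]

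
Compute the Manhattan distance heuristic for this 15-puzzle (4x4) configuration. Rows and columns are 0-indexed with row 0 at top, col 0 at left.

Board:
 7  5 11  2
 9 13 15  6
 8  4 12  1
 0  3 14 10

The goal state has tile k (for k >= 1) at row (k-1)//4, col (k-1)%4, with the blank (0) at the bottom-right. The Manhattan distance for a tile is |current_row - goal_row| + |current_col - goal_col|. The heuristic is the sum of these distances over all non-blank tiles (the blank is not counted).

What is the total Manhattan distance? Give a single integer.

Answer: 39

Derivation:
Tile 7: at (0,0), goal (1,2), distance |0-1|+|0-2| = 3
Tile 5: at (0,1), goal (1,0), distance |0-1|+|1-0| = 2
Tile 11: at (0,2), goal (2,2), distance |0-2|+|2-2| = 2
Tile 2: at (0,3), goal (0,1), distance |0-0|+|3-1| = 2
Tile 9: at (1,0), goal (2,0), distance |1-2|+|0-0| = 1
Tile 13: at (1,1), goal (3,0), distance |1-3|+|1-0| = 3
Tile 15: at (1,2), goal (3,2), distance |1-3|+|2-2| = 2
Tile 6: at (1,3), goal (1,1), distance |1-1|+|3-1| = 2
Tile 8: at (2,0), goal (1,3), distance |2-1|+|0-3| = 4
Tile 4: at (2,1), goal (0,3), distance |2-0|+|1-3| = 4
Tile 12: at (2,2), goal (2,3), distance |2-2|+|2-3| = 1
Tile 1: at (2,3), goal (0,0), distance |2-0|+|3-0| = 5
Tile 3: at (3,1), goal (0,2), distance |3-0|+|1-2| = 4
Tile 14: at (3,2), goal (3,1), distance |3-3|+|2-1| = 1
Tile 10: at (3,3), goal (2,1), distance |3-2|+|3-1| = 3
Sum: 3 + 2 + 2 + 2 + 1 + 3 + 2 + 2 + 4 + 4 + 1 + 5 + 4 + 1 + 3 = 39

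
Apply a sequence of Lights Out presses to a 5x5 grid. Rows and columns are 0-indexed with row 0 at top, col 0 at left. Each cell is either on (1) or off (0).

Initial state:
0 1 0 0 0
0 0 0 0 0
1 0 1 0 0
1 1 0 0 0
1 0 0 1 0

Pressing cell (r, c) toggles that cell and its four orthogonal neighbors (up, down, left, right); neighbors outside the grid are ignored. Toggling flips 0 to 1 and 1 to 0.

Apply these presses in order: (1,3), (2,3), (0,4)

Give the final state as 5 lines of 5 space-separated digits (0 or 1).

After press 1 at (1,3):
0 1 0 1 0
0 0 1 1 1
1 0 1 1 0
1 1 0 0 0
1 0 0 1 0

After press 2 at (2,3):
0 1 0 1 0
0 0 1 0 1
1 0 0 0 1
1 1 0 1 0
1 0 0 1 0

After press 3 at (0,4):
0 1 0 0 1
0 0 1 0 0
1 0 0 0 1
1 1 0 1 0
1 0 0 1 0

Answer: 0 1 0 0 1
0 0 1 0 0
1 0 0 0 1
1 1 0 1 0
1 0 0 1 0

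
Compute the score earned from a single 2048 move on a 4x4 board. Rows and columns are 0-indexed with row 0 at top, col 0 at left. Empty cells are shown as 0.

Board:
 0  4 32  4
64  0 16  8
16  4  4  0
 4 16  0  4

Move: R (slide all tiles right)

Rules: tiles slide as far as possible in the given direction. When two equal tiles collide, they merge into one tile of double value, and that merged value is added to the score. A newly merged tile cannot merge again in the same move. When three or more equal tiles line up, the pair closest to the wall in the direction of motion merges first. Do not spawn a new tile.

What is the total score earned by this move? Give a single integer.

Slide right:
row 0: [0, 4, 32, 4] -> [0, 4, 32, 4]  score +0 (running 0)
row 1: [64, 0, 16, 8] -> [0, 64, 16, 8]  score +0 (running 0)
row 2: [16, 4, 4, 0] -> [0, 0, 16, 8]  score +8 (running 8)
row 3: [4, 16, 0, 4] -> [0, 4, 16, 4]  score +0 (running 8)
Board after move:
 0  4 32  4
 0 64 16  8
 0  0 16  8
 0  4 16  4

Answer: 8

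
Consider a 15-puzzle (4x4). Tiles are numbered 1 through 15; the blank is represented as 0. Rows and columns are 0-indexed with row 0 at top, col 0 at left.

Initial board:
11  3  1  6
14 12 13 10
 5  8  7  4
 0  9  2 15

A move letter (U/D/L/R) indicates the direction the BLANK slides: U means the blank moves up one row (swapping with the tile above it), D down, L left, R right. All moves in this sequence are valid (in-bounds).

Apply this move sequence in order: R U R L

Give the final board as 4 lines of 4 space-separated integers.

After move 1 (R):
11  3  1  6
14 12 13 10
 5  8  7  4
 9  0  2 15

After move 2 (U):
11  3  1  6
14 12 13 10
 5  0  7  4
 9  8  2 15

After move 3 (R):
11  3  1  6
14 12 13 10
 5  7  0  4
 9  8  2 15

After move 4 (L):
11  3  1  6
14 12 13 10
 5  0  7  4
 9  8  2 15

Answer: 11  3  1  6
14 12 13 10
 5  0  7  4
 9  8  2 15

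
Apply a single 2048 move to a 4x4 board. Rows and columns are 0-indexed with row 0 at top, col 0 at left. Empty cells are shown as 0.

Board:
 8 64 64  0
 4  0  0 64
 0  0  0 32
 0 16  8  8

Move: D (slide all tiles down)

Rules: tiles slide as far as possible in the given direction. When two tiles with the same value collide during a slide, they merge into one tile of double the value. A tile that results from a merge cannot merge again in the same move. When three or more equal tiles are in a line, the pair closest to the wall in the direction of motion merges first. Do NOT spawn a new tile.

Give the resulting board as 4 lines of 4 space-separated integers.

Slide down:
col 0: [8, 4, 0, 0] -> [0, 0, 8, 4]
col 1: [64, 0, 0, 16] -> [0, 0, 64, 16]
col 2: [64, 0, 0, 8] -> [0, 0, 64, 8]
col 3: [0, 64, 32, 8] -> [0, 64, 32, 8]

Answer:  0  0  0  0
 0  0  0 64
 8 64 64 32
 4 16  8  8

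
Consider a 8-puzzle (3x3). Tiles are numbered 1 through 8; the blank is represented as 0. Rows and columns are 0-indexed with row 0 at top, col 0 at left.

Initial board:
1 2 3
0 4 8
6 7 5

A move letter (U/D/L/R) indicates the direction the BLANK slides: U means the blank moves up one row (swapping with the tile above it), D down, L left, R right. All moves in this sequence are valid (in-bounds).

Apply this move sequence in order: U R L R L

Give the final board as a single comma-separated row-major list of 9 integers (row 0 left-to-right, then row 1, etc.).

After move 1 (U):
0 2 3
1 4 8
6 7 5

After move 2 (R):
2 0 3
1 4 8
6 7 5

After move 3 (L):
0 2 3
1 4 8
6 7 5

After move 4 (R):
2 0 3
1 4 8
6 7 5

After move 5 (L):
0 2 3
1 4 8
6 7 5

Answer: 0, 2, 3, 1, 4, 8, 6, 7, 5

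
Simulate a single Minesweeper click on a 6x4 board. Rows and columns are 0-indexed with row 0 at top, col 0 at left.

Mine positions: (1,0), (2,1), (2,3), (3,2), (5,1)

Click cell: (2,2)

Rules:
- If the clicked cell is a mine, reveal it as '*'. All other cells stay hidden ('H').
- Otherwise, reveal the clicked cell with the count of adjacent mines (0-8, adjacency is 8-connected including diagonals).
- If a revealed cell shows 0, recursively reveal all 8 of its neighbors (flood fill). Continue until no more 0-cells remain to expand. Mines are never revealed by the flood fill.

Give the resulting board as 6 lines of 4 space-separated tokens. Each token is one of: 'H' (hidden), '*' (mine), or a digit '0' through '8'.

H H H H
H H H H
H H 3 H
H H H H
H H H H
H H H H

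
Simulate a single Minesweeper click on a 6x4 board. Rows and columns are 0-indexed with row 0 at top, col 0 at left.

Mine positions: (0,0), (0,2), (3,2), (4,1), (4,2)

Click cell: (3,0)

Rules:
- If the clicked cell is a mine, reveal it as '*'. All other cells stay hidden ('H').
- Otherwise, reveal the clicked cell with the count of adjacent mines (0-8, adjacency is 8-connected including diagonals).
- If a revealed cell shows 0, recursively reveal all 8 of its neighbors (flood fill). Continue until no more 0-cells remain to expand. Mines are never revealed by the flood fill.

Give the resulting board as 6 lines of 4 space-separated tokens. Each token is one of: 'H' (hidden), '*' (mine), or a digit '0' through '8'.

H H H H
H H H H
H H H H
1 H H H
H H H H
H H H H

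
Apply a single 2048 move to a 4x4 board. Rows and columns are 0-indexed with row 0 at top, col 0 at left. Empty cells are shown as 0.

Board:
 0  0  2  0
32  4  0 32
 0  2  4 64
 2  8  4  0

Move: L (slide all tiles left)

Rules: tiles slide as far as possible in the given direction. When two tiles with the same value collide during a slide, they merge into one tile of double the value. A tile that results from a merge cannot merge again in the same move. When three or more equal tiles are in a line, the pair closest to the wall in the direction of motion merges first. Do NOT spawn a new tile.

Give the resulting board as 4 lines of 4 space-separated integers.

Answer:  2  0  0  0
32  4 32  0
 2  4 64  0
 2  8  4  0

Derivation:
Slide left:
row 0: [0, 0, 2, 0] -> [2, 0, 0, 0]
row 1: [32, 4, 0, 32] -> [32, 4, 32, 0]
row 2: [0, 2, 4, 64] -> [2, 4, 64, 0]
row 3: [2, 8, 4, 0] -> [2, 8, 4, 0]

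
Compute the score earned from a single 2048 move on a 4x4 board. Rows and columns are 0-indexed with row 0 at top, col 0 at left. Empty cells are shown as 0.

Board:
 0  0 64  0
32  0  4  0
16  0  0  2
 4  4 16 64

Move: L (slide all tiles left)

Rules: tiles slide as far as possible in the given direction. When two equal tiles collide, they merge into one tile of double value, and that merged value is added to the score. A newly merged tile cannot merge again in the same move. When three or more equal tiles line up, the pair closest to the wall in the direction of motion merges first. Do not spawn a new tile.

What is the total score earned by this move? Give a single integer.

Answer: 8

Derivation:
Slide left:
row 0: [0, 0, 64, 0] -> [64, 0, 0, 0]  score +0 (running 0)
row 1: [32, 0, 4, 0] -> [32, 4, 0, 0]  score +0 (running 0)
row 2: [16, 0, 0, 2] -> [16, 2, 0, 0]  score +0 (running 0)
row 3: [4, 4, 16, 64] -> [8, 16, 64, 0]  score +8 (running 8)
Board after move:
64  0  0  0
32  4  0  0
16  2  0  0
 8 16 64  0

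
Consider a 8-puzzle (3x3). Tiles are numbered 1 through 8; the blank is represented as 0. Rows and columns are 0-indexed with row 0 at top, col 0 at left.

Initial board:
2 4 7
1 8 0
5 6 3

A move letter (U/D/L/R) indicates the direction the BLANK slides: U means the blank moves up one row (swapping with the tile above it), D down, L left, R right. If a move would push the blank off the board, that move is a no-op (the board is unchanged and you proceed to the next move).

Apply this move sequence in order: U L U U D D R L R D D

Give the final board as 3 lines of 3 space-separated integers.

Answer: 2 8 4
1 6 7
5 3 0

Derivation:
After move 1 (U):
2 4 0
1 8 7
5 6 3

After move 2 (L):
2 0 4
1 8 7
5 6 3

After move 3 (U):
2 0 4
1 8 7
5 6 3

After move 4 (U):
2 0 4
1 8 7
5 6 3

After move 5 (D):
2 8 4
1 0 7
5 6 3

After move 6 (D):
2 8 4
1 6 7
5 0 3

After move 7 (R):
2 8 4
1 6 7
5 3 0

After move 8 (L):
2 8 4
1 6 7
5 0 3

After move 9 (R):
2 8 4
1 6 7
5 3 0

After move 10 (D):
2 8 4
1 6 7
5 3 0

After move 11 (D):
2 8 4
1 6 7
5 3 0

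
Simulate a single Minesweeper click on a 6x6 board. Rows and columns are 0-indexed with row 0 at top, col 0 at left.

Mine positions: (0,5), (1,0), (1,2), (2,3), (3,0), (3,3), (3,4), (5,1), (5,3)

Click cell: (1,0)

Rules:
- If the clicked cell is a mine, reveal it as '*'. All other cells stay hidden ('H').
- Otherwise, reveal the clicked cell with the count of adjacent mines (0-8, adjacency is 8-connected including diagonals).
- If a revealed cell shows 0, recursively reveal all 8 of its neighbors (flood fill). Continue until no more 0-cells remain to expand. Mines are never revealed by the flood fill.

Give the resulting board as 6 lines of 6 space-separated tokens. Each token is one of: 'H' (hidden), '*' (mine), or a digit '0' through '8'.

H H H H H H
* H H H H H
H H H H H H
H H H H H H
H H H H H H
H H H H H H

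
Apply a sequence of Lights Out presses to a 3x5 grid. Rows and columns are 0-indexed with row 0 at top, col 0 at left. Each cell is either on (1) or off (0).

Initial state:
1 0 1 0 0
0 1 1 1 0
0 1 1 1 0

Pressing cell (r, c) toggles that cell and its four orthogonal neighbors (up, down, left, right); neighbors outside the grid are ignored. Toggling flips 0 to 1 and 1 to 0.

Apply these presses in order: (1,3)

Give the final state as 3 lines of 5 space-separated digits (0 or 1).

Answer: 1 0 1 1 0
0 1 0 0 1
0 1 1 0 0

Derivation:
After press 1 at (1,3):
1 0 1 1 0
0 1 0 0 1
0 1 1 0 0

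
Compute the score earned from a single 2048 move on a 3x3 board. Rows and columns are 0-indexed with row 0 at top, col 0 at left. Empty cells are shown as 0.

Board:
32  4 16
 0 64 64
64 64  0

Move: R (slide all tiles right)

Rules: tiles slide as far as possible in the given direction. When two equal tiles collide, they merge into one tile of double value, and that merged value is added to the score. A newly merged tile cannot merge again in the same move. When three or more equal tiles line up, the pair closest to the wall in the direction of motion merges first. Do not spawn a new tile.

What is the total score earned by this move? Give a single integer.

Slide right:
row 0: [32, 4, 16] -> [32, 4, 16]  score +0 (running 0)
row 1: [0, 64, 64] -> [0, 0, 128]  score +128 (running 128)
row 2: [64, 64, 0] -> [0, 0, 128]  score +128 (running 256)
Board after move:
 32   4  16
  0   0 128
  0   0 128

Answer: 256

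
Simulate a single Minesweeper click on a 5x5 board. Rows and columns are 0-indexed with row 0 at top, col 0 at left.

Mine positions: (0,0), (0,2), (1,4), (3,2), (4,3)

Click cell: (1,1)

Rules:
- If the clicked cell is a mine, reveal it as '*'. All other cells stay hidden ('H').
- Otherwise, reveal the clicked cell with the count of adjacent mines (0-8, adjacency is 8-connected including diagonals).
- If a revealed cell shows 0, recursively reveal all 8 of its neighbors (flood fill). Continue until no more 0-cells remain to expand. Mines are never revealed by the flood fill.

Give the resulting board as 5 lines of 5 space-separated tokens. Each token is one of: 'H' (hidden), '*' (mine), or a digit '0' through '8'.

H H H H H
H 2 H H H
H H H H H
H H H H H
H H H H H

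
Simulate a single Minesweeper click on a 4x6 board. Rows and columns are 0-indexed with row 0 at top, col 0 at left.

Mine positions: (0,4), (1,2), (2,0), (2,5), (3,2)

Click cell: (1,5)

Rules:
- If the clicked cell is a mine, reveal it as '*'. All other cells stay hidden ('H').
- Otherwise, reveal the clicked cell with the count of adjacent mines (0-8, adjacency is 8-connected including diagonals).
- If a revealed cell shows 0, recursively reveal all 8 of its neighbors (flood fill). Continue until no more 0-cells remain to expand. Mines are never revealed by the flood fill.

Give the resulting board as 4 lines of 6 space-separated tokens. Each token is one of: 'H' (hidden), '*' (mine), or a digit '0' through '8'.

H H H H H H
H H H H H 2
H H H H H H
H H H H H H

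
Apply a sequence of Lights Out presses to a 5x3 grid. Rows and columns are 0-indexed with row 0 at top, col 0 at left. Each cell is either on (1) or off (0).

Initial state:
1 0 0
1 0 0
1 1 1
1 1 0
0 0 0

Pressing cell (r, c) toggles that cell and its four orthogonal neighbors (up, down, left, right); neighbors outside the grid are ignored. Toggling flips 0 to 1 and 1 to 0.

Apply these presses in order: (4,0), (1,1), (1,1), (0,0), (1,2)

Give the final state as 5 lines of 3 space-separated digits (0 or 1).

Answer: 0 1 1
0 1 1
1 1 0
0 1 0
1 1 0

Derivation:
After press 1 at (4,0):
1 0 0
1 0 0
1 1 1
0 1 0
1 1 0

After press 2 at (1,1):
1 1 0
0 1 1
1 0 1
0 1 0
1 1 0

After press 3 at (1,1):
1 0 0
1 0 0
1 1 1
0 1 0
1 1 0

After press 4 at (0,0):
0 1 0
0 0 0
1 1 1
0 1 0
1 1 0

After press 5 at (1,2):
0 1 1
0 1 1
1 1 0
0 1 0
1 1 0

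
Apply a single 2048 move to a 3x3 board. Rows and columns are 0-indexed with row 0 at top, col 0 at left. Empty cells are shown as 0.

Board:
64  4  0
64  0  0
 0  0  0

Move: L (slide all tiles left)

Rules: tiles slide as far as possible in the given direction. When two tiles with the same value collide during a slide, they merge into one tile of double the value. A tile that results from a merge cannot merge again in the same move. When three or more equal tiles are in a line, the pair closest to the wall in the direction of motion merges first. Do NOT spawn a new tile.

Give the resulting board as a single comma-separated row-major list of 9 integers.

Slide left:
row 0: [64, 4, 0] -> [64, 4, 0]
row 1: [64, 0, 0] -> [64, 0, 0]
row 2: [0, 0, 0] -> [0, 0, 0]

Answer: 64, 4, 0, 64, 0, 0, 0, 0, 0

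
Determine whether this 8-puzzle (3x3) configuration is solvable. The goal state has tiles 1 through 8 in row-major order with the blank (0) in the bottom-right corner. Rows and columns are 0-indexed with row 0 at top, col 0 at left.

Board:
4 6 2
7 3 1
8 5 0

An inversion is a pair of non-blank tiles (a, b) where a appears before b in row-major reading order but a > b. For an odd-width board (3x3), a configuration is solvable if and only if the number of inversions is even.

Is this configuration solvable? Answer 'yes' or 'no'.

Inversions (pairs i<j in row-major order where tile[i] > tile[j] > 0): 13
13 is odd, so the puzzle is not solvable.

Answer: no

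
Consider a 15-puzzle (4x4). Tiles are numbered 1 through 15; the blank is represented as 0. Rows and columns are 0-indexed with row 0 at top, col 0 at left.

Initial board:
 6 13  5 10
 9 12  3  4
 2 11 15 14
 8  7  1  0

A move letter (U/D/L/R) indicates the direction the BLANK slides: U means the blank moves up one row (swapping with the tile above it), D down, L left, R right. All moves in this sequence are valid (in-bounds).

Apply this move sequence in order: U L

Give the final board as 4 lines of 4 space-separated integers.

Answer:  6 13  5 10
 9 12  3  4
 2 11  0 15
 8  7  1 14

Derivation:
After move 1 (U):
 6 13  5 10
 9 12  3  4
 2 11 15  0
 8  7  1 14

After move 2 (L):
 6 13  5 10
 9 12  3  4
 2 11  0 15
 8  7  1 14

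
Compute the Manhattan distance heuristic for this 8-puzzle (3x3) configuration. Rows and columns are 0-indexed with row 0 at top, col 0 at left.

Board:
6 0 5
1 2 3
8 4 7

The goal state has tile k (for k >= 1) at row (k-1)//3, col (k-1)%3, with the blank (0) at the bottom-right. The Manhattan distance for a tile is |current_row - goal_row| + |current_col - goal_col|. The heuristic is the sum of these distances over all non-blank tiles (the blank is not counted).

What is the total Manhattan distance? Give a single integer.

Tile 6: at (0,0), goal (1,2), distance |0-1|+|0-2| = 3
Tile 5: at (0,2), goal (1,1), distance |0-1|+|2-1| = 2
Tile 1: at (1,0), goal (0,0), distance |1-0|+|0-0| = 1
Tile 2: at (1,1), goal (0,1), distance |1-0|+|1-1| = 1
Tile 3: at (1,2), goal (0,2), distance |1-0|+|2-2| = 1
Tile 8: at (2,0), goal (2,1), distance |2-2|+|0-1| = 1
Tile 4: at (2,1), goal (1,0), distance |2-1|+|1-0| = 2
Tile 7: at (2,2), goal (2,0), distance |2-2|+|2-0| = 2
Sum: 3 + 2 + 1 + 1 + 1 + 1 + 2 + 2 = 13

Answer: 13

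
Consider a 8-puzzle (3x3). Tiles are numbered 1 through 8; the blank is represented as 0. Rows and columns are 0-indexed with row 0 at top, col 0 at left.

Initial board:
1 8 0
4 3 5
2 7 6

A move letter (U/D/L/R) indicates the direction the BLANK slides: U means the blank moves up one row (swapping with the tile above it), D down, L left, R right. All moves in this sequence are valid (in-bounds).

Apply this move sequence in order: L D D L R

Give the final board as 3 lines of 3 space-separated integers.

Answer: 1 3 8
4 7 5
2 0 6

Derivation:
After move 1 (L):
1 0 8
4 3 5
2 7 6

After move 2 (D):
1 3 8
4 0 5
2 7 6

After move 3 (D):
1 3 8
4 7 5
2 0 6

After move 4 (L):
1 3 8
4 7 5
0 2 6

After move 5 (R):
1 3 8
4 7 5
2 0 6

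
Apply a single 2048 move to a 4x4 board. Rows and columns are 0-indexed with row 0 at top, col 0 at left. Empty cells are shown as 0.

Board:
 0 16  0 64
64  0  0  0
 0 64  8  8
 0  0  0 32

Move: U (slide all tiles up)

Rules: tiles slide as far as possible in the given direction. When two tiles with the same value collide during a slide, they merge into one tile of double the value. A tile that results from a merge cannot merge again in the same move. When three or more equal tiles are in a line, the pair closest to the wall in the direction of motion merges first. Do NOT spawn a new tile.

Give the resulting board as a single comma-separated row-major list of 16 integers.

Slide up:
col 0: [0, 64, 0, 0] -> [64, 0, 0, 0]
col 1: [16, 0, 64, 0] -> [16, 64, 0, 0]
col 2: [0, 0, 8, 0] -> [8, 0, 0, 0]
col 3: [64, 0, 8, 32] -> [64, 8, 32, 0]

Answer: 64, 16, 8, 64, 0, 64, 0, 8, 0, 0, 0, 32, 0, 0, 0, 0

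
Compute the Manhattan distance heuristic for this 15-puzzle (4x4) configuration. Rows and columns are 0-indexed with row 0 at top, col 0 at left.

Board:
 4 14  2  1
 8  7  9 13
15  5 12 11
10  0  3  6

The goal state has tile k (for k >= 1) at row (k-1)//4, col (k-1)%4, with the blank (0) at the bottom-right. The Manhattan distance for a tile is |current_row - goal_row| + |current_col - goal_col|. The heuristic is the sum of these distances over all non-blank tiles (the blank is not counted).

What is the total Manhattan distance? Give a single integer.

Tile 4: (0,0)->(0,3) = 3
Tile 14: (0,1)->(3,1) = 3
Tile 2: (0,2)->(0,1) = 1
Tile 1: (0,3)->(0,0) = 3
Tile 8: (1,0)->(1,3) = 3
Tile 7: (1,1)->(1,2) = 1
Tile 9: (1,2)->(2,0) = 3
Tile 13: (1,3)->(3,0) = 5
Tile 15: (2,0)->(3,2) = 3
Tile 5: (2,1)->(1,0) = 2
Tile 12: (2,2)->(2,3) = 1
Tile 11: (2,3)->(2,2) = 1
Tile 10: (3,0)->(2,1) = 2
Tile 3: (3,2)->(0,2) = 3
Tile 6: (3,3)->(1,1) = 4
Sum: 3 + 3 + 1 + 3 + 3 + 1 + 3 + 5 + 3 + 2 + 1 + 1 + 2 + 3 + 4 = 38

Answer: 38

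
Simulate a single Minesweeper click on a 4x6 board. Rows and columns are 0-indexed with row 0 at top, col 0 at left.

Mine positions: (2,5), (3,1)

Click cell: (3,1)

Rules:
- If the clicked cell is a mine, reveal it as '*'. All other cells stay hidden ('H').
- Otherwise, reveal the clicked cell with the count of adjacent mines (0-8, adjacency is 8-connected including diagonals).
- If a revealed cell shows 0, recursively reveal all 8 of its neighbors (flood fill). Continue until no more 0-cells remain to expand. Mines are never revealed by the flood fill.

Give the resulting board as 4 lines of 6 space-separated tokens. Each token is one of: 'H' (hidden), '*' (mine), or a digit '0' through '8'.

H H H H H H
H H H H H H
H H H H H H
H * H H H H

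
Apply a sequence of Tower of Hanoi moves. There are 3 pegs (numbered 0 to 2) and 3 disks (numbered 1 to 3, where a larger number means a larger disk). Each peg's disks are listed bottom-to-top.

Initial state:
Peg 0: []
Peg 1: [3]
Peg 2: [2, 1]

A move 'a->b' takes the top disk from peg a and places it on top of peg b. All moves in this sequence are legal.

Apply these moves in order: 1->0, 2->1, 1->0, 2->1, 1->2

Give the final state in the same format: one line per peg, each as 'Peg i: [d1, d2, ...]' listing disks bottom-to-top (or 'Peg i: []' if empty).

After move 1 (1->0):
Peg 0: [3]
Peg 1: []
Peg 2: [2, 1]

After move 2 (2->1):
Peg 0: [3]
Peg 1: [1]
Peg 2: [2]

After move 3 (1->0):
Peg 0: [3, 1]
Peg 1: []
Peg 2: [2]

After move 4 (2->1):
Peg 0: [3, 1]
Peg 1: [2]
Peg 2: []

After move 5 (1->2):
Peg 0: [3, 1]
Peg 1: []
Peg 2: [2]

Answer: Peg 0: [3, 1]
Peg 1: []
Peg 2: [2]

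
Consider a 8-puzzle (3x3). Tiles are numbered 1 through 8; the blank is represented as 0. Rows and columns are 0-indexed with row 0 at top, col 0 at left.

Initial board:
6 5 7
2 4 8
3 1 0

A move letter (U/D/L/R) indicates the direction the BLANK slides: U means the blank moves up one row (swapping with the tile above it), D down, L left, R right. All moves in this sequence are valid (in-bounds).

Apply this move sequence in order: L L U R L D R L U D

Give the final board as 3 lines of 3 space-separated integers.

After move 1 (L):
6 5 7
2 4 8
3 0 1

After move 2 (L):
6 5 7
2 4 8
0 3 1

After move 3 (U):
6 5 7
0 4 8
2 3 1

After move 4 (R):
6 5 7
4 0 8
2 3 1

After move 5 (L):
6 5 7
0 4 8
2 3 1

After move 6 (D):
6 5 7
2 4 8
0 3 1

After move 7 (R):
6 5 7
2 4 8
3 0 1

After move 8 (L):
6 5 7
2 4 8
0 3 1

After move 9 (U):
6 5 7
0 4 8
2 3 1

After move 10 (D):
6 5 7
2 4 8
0 3 1

Answer: 6 5 7
2 4 8
0 3 1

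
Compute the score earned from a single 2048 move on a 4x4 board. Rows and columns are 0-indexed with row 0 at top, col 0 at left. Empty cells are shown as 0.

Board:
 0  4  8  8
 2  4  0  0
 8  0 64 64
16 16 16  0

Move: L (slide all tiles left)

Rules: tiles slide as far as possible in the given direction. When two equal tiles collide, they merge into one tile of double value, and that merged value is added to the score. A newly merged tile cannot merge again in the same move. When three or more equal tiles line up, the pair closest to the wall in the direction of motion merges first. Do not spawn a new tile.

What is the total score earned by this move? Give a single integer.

Answer: 176

Derivation:
Slide left:
row 0: [0, 4, 8, 8] -> [4, 16, 0, 0]  score +16 (running 16)
row 1: [2, 4, 0, 0] -> [2, 4, 0, 0]  score +0 (running 16)
row 2: [8, 0, 64, 64] -> [8, 128, 0, 0]  score +128 (running 144)
row 3: [16, 16, 16, 0] -> [32, 16, 0, 0]  score +32 (running 176)
Board after move:
  4  16   0   0
  2   4   0   0
  8 128   0   0
 32  16   0   0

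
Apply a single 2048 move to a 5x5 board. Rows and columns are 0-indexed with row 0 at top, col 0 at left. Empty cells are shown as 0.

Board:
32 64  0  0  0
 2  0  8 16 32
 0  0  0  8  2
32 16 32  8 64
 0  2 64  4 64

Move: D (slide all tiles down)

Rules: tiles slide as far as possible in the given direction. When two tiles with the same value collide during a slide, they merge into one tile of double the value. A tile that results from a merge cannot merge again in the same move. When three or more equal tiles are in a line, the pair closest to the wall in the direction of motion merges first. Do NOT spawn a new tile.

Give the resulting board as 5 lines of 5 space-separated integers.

Answer:   0   0   0   0   0
  0   0   0   0   0
 32  64   8  16  32
  2  16  32  16   2
 32   2  64   4 128

Derivation:
Slide down:
col 0: [32, 2, 0, 32, 0] -> [0, 0, 32, 2, 32]
col 1: [64, 0, 0, 16, 2] -> [0, 0, 64, 16, 2]
col 2: [0, 8, 0, 32, 64] -> [0, 0, 8, 32, 64]
col 3: [0, 16, 8, 8, 4] -> [0, 0, 16, 16, 4]
col 4: [0, 32, 2, 64, 64] -> [0, 0, 32, 2, 128]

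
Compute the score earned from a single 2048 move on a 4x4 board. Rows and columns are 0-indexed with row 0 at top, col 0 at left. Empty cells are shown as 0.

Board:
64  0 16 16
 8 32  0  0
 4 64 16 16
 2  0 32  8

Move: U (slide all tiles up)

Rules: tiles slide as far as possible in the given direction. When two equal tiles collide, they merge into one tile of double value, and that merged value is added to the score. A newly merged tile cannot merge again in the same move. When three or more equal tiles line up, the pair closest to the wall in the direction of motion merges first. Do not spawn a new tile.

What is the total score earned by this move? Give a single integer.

Answer: 64

Derivation:
Slide up:
col 0: [64, 8, 4, 2] -> [64, 8, 4, 2]  score +0 (running 0)
col 1: [0, 32, 64, 0] -> [32, 64, 0, 0]  score +0 (running 0)
col 2: [16, 0, 16, 32] -> [32, 32, 0, 0]  score +32 (running 32)
col 3: [16, 0, 16, 8] -> [32, 8, 0, 0]  score +32 (running 64)
Board after move:
64 32 32 32
 8 64 32  8
 4  0  0  0
 2  0  0  0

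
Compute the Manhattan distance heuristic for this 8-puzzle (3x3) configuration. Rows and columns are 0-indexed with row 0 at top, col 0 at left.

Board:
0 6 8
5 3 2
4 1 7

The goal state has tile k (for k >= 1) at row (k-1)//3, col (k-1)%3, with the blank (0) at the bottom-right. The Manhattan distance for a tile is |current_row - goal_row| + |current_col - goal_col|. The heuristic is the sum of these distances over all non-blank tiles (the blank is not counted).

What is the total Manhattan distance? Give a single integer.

Answer: 16

Derivation:
Tile 6: (0,1)->(1,2) = 2
Tile 8: (0,2)->(2,1) = 3
Tile 5: (1,0)->(1,1) = 1
Tile 3: (1,1)->(0,2) = 2
Tile 2: (1,2)->(0,1) = 2
Tile 4: (2,0)->(1,0) = 1
Tile 1: (2,1)->(0,0) = 3
Tile 7: (2,2)->(2,0) = 2
Sum: 2 + 3 + 1 + 2 + 2 + 1 + 3 + 2 = 16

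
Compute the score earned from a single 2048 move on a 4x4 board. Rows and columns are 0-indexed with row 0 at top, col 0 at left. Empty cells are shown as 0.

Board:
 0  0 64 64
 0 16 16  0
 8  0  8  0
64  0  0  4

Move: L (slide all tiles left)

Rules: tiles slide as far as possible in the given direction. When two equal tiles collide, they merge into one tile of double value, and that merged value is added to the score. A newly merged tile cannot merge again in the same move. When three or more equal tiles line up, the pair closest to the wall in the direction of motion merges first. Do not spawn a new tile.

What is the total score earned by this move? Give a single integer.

Slide left:
row 0: [0, 0, 64, 64] -> [128, 0, 0, 0]  score +128 (running 128)
row 1: [0, 16, 16, 0] -> [32, 0, 0, 0]  score +32 (running 160)
row 2: [8, 0, 8, 0] -> [16, 0, 0, 0]  score +16 (running 176)
row 3: [64, 0, 0, 4] -> [64, 4, 0, 0]  score +0 (running 176)
Board after move:
128   0   0   0
 32   0   0   0
 16   0   0   0
 64   4   0   0

Answer: 176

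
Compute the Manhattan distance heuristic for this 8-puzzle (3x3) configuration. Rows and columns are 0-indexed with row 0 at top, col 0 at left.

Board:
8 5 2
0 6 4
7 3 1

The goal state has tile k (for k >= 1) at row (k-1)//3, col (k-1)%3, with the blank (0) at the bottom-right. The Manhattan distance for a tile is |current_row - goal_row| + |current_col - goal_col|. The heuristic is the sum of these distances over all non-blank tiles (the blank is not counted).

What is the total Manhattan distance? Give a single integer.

Answer: 15

Derivation:
Tile 8: (0,0)->(2,1) = 3
Tile 5: (0,1)->(1,1) = 1
Tile 2: (0,2)->(0,1) = 1
Tile 6: (1,1)->(1,2) = 1
Tile 4: (1,2)->(1,0) = 2
Tile 7: (2,0)->(2,0) = 0
Tile 3: (2,1)->(0,2) = 3
Tile 1: (2,2)->(0,0) = 4
Sum: 3 + 1 + 1 + 1 + 2 + 0 + 3 + 4 = 15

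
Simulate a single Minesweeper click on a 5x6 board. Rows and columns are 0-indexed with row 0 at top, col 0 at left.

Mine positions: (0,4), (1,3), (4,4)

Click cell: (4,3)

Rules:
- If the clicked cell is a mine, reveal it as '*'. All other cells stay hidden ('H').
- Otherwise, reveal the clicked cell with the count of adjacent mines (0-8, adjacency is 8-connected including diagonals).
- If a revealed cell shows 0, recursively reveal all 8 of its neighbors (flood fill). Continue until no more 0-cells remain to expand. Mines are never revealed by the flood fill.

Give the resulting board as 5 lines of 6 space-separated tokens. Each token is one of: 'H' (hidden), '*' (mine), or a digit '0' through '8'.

H H H H H H
H H H H H H
H H H H H H
H H H H H H
H H H 1 H H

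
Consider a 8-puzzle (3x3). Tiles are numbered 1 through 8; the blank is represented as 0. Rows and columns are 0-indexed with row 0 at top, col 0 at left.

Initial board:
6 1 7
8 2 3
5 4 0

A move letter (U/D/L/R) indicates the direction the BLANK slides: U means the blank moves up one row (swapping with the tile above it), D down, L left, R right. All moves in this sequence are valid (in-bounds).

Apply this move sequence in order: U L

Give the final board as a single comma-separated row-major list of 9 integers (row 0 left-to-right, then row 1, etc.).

After move 1 (U):
6 1 7
8 2 0
5 4 3

After move 2 (L):
6 1 7
8 0 2
5 4 3

Answer: 6, 1, 7, 8, 0, 2, 5, 4, 3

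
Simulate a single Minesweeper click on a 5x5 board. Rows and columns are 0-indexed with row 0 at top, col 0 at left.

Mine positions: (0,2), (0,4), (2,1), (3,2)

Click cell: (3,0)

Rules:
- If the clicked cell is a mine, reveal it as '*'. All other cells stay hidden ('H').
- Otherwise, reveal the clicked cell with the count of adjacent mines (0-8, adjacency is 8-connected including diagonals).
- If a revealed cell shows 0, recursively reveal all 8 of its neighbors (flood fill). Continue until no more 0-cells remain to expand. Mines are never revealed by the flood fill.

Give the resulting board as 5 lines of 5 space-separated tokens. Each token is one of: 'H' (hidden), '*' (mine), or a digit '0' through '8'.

H H H H H
H H H H H
H H H H H
1 H H H H
H H H H H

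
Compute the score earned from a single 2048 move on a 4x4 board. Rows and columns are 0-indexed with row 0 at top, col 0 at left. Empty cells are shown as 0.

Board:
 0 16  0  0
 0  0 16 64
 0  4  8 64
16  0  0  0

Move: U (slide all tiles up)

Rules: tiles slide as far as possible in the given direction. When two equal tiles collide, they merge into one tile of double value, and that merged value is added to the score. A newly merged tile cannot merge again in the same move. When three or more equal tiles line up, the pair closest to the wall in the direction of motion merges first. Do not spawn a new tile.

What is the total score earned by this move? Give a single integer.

Answer: 128

Derivation:
Slide up:
col 0: [0, 0, 0, 16] -> [16, 0, 0, 0]  score +0 (running 0)
col 1: [16, 0, 4, 0] -> [16, 4, 0, 0]  score +0 (running 0)
col 2: [0, 16, 8, 0] -> [16, 8, 0, 0]  score +0 (running 0)
col 3: [0, 64, 64, 0] -> [128, 0, 0, 0]  score +128 (running 128)
Board after move:
 16  16  16 128
  0   4   8   0
  0   0   0   0
  0   0   0   0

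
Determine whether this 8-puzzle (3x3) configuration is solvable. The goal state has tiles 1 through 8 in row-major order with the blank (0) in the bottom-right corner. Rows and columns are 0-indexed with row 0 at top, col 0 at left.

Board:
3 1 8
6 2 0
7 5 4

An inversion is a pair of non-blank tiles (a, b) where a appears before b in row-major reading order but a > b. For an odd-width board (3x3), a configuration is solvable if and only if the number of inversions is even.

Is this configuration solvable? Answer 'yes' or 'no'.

Answer: no

Derivation:
Inversions (pairs i<j in row-major order where tile[i] > tile[j] > 0): 13
13 is odd, so the puzzle is not solvable.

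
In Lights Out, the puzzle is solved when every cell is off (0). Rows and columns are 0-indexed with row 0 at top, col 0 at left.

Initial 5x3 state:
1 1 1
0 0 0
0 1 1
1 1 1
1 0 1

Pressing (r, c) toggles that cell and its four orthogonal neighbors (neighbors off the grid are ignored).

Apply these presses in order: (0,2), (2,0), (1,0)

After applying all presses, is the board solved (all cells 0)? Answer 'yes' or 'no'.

After press 1 at (0,2):
1 0 0
0 0 1
0 1 1
1 1 1
1 0 1

After press 2 at (2,0):
1 0 0
1 0 1
1 0 1
0 1 1
1 0 1

After press 3 at (1,0):
0 0 0
0 1 1
0 0 1
0 1 1
1 0 1

Lights still on: 7

Answer: no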